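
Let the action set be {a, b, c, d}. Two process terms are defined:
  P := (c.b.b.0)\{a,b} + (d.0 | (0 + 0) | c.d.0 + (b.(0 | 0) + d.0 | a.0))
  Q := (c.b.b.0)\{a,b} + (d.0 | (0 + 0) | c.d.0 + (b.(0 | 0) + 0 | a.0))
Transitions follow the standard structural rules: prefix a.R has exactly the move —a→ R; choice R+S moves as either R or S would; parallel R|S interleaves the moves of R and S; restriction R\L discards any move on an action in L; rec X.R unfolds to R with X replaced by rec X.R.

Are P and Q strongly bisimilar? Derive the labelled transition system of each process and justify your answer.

P ≁ Q

Reachable graph of P (10 states):
  u0 = (c.b.b.0)\{a,b} + (d.0 | (0 + 0) | c.d.0 + (b.(0 | 0) + d.0 | a.0)) → --a--▸ u1, --b--▸ u2, --c--▸ u3, --c--▸ u4, --d--▸ u5, --d--▸ u6
  u1 = d.0 | 0 → --d--▸ u2
  u2 = 0 | 0 → ∅
  u3 = (b.b.0)\{a,b} → ∅
  u4 = d.0 | (0 + 0) | d.0 → --d--▸ u7, --d--▸ u8
  u5 = 0 | (0 + 0) | c.d.0 → --c--▸ u7
  u6 = 0 | a.0 → --a--▸ u2
  u7 = 0 | (0 + 0) | d.0 → --d--▸ u9
  u8 = d.0 | (0 + 0) | 0 → --d--▸ u9
  u9 = 0 | (0 + 0) | 0 → ∅
Reachable graph of Q (8 states):
  v0 = (c.b.b.0)\{a,b} + (d.0 | (0 + 0) | c.d.0 + (b.(0 | 0) + 0 | a.0)) → --a--▸ v1, --b--▸ v1, --c--▸ v2, --c--▸ v3, --d--▸ v4
  v1 = 0 | 0 → ∅
  v2 = (b.b.0)\{a,b} → ∅
  v3 = d.0 | (0 + 0) | d.0 → --d--▸ v5, --d--▸ v6
  v4 = 0 | (0 + 0) | c.d.0 → --c--▸ v5
  v5 = 0 | (0 + 0) | d.0 → --d--▸ v7
  v6 = d.0 | (0 + 0) | 0 → --d--▸ v7
  v7 = 0 | (0 + 0) | 0 → ∅
Coarsest stable partition (strong bisimilarity classes):
  B0 = {u0}
  B1 = {u6}
  B2 = {u2, u3, u9, v1, v2, v7}
  B3 = {u4, v3}
  B4 = {u1, u7, u8, v5, v6}
  B5 = {u5, v4}
  B6 = {v0}
u0 ∈ B0, v0 ∈ B6 → different blocks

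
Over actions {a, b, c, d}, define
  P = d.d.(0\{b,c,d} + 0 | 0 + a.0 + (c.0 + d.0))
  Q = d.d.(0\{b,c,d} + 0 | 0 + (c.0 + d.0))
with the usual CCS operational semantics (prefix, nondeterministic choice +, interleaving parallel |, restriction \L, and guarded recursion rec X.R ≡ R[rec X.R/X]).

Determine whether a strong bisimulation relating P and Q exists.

P's transition system — 4 states:
  m0 = d.d.(0\{b,c,d} + 0 | 0 + a.0 + (c.0 + d.0)) :: —d→ m1
  m1 = d.(0\{b,c,d} + 0 | 0 + a.0 + (c.0 + d.0)) :: —d→ m2
  m2 = 0\{b,c,d} + 0 | 0 + a.0 + (c.0 + d.0) :: —a→ m3, —c→ m3, —d→ m3
  m3 = 0 :: (no moves)
Q's transition system — 4 states:
  n0 = d.d.(0\{b,c,d} + 0 | 0 + (c.0 + d.0)) :: —d→ n1
  n1 = d.(0\{b,c,d} + 0 | 0 + (c.0 + d.0)) :: —d→ n2
  n2 = 0\{b,c,d} + 0 | 0 + (c.0 + d.0) :: —c→ n3, —d→ n3
  n3 = 0 :: (no moves)
Coarsest stable partition (strong bisimilarity classes):
  B0 = {m0}
  B1 = {m1}
  B2 = {m2}
  B3 = {m3, n3}
  B4 = {n0}
  B5 = {n1}
  B6 = {n2}
m0 ∈ B0, n0 ∈ B4 → different blocks

NO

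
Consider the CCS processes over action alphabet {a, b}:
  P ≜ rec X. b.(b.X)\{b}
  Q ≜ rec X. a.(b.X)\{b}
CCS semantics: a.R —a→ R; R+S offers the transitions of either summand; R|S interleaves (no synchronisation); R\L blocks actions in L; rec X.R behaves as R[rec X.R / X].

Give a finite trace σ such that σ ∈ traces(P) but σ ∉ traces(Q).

Reachable graph of P (2 states):
  s0 = rec X. b.(b.X)\{b} has moves ··b··> s1
  s1 = (b.(rec X. b.(b.X)\{b}))\{b} has moves ·
Reachable graph of Q (2 states):
  t0 = rec X. a.(b.X)\{b} has moves ··a··> t1
  t1 = (b.(rec X. a.(b.X)\{b}))\{b} has moves ·
Run σ = ⟨b⟩ on P: start {s0}
  step 1 (b): {s1}
  ✓ P
Run σ = ⟨b⟩ on Q: start {t0}
  step 1 (b): no successor for Q

b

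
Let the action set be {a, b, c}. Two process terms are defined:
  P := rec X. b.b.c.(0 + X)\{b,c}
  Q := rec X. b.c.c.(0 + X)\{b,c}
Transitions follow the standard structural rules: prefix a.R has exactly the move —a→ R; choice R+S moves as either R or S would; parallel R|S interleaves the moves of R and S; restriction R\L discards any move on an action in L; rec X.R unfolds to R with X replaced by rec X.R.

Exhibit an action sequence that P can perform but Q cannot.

bb

Reachable graph of P (4 states):
  m0 = rec X. b.b.c.(0 + X)\{b,c} has moves --b--▸ m1
  m1 = b.c.(0 + (rec X. b.b.c.(0 + X)\{b,c}))\{b,c} has moves --b--▸ m2
  m2 = c.(0 + (rec X. b.b.c.(0 + X)\{b,c}))\{b,c} has moves --c--▸ m3
  m3 = (0 + (rec X. b.b.c.(0 + X)\{b,c}))\{b,c} has moves ∅
Reachable graph of Q (4 states):
  n0 = rec X. b.c.c.(0 + X)\{b,c} has moves --b--▸ n1
  n1 = c.c.(0 + (rec X. b.c.c.(0 + X)\{b,c}))\{b,c} has moves --c--▸ n2
  n2 = c.(0 + (rec X. b.c.c.(0 + X)\{b,c}))\{b,c} has moves --c--▸ n3
  n3 = (0 + (rec X. b.c.c.(0 + X)\{b,c}))\{b,c} has moves ∅
Executing bb from P (initial set {m0}):
  [1] b ⇒ {m1}
  [2] b ⇒ {m2}
  ✓ P
Executing bb from Q (initial set {n0}):
  [1] b ⇒ {n1}
  [2] b ⇒ ∅  — Q cannot continue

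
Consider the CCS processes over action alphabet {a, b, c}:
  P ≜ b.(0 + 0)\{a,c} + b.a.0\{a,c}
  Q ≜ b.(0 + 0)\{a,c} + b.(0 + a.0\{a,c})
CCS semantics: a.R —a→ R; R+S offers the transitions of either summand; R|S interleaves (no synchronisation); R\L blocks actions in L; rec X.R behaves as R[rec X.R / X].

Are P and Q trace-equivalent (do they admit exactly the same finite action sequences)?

LTS(P): 4 reachable states
  m0 = b.(0 + 0)\{a,c} + b.a.0\{a,c} :: =b=> m1, =b=> m2
  m1 = (0 + 0)\{a,c} :: ∅
  m2 = a.0\{a,c} :: =a=> m3
  m3 = 0\{a,c} :: ∅
LTS(Q): 4 reachable states
  n0 = b.(0 + 0)\{a,c} + b.(0 + a.0\{a,c}) :: =b=> n1, =b=> n2
  n1 = (0 + 0)\{a,c} :: ∅
  n2 = 0 + a.0\{a,c} :: =a=> n3
  n3 = 0\{a,c} :: ∅
Bisimilarity quotient blocks:
  B0 = {m0, n0}
  B1 = {m1, m3, n1, n3}
  B2 = {m2, n2}
m0 ∈ B0, n0 ∈ B0 → same block
Bisimilar ⇒ trace-equivalent.

YES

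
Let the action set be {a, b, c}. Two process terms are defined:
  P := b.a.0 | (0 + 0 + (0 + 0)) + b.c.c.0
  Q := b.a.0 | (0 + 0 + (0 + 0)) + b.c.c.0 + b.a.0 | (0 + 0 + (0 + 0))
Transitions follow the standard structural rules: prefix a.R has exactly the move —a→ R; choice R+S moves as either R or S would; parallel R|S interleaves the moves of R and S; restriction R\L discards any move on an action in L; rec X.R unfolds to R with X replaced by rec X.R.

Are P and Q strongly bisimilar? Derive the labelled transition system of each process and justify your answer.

bisimilar

Reachable graph of P (6 states):
  p0 = b.a.0 | (0 + 0 + (0 + 0)) + b.c.c.0 ⊢ --b--▸ p1, --b--▸ p2
  p1 = a.0 | (0 + 0 + (0 + 0)) ⊢ --a--▸ p3
  p2 = c.c.0 ⊢ --c--▸ p4
  p3 = 0 | (0 + 0 + (0 + 0)) ⊢ deadlocked
  p4 = c.0 ⊢ --c--▸ p5
  p5 = 0 ⊢ deadlocked
Reachable graph of Q (6 states):
  q0 = b.a.0 | (0 + 0 + (0 + 0)) + b.c.c.0 + b.a.0 | (0 + 0 + (0 + 0)) ⊢ --b--▸ q1, --b--▸ q2
  q1 = a.0 | (0 + 0 + (0 + 0)) ⊢ --a--▸ q3
  q2 = c.c.0 ⊢ --c--▸ q4
  q3 = 0 | (0 + 0 + (0 + 0)) ⊢ deadlocked
  q4 = c.0 ⊢ --c--▸ q5
  q5 = 0 ⊢ deadlocked
Partition-refinement fixed point:
  B0 = {p0, q0}
  B1 = {p2, q2}
  B2 = {p4, q4}
  B3 = {p3, p5, q3, q5}
  B4 = {p1, q1}
p0 ∈ B0, q0 ∈ B0 → same block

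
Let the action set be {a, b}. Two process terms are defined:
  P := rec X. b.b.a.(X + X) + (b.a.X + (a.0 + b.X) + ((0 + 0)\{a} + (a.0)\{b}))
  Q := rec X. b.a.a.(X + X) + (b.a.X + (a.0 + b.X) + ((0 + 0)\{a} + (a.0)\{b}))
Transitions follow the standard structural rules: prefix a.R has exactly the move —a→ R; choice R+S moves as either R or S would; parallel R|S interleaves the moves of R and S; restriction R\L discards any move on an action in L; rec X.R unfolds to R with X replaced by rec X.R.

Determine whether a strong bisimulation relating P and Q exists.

P's transition system — 7 states:
  s0 = rec X. b.b.a.(X + X) + (b.a.X + (a.0 + b.X) + ((0 + 0)\{a} + (a.0)\{b})) has moves --a--▸ s1, --a--▸ s2, --b--▸ s0, --b--▸ s3, --b--▸ s4
  s1 = 0 has moves deadlocked
  s2 = 0\{b} has moves deadlocked
  s3 = a.(rec X. b.b.a.(X + X) + (b.a.X + (a.0 + b.X) + ((0 + 0)\{a} + (a.0)\{b}))) has moves --a--▸ s0
  s4 = b.a.((rec X. b.b.a.(X + X) + (b.a.X + (a.0 + b.X) + ((0 + 0)\{a} + (a.0)\{b}))) + (rec X. b.b.a.(X + X) + (b.a.X + (a.0 + b.X) + ((0 + 0)\{a} + (a.0)\{b})))) has moves --b--▸ s5
  s5 = a.((rec X. b.b.a.(X + X) + (b.a.X + (a.0 + b.X) + ((0 + 0)\{a} + (a.0)\{b}))) + (rec X. b.b.a.(X + X) + (b.a.X + (a.0 + b.X) + ((0 + 0)\{a} + (a.0)\{b})))) has moves --a--▸ s6
  s6 = (rec X. b.b.a.(X + X) + (b.a.X + (a.0 + b.X) + ((0 + 0)\{a} + (a.0)\{b}))) + (rec X. b.b.a.(X + X) + (b.a.X + (a.0 + b.X) + ((0 + 0)\{a} + (a.0)\{b}))) has moves --a--▸ s1, --a--▸ s2, --b--▸ s0, --b--▸ s3, --b--▸ s4
Q's transition system — 7 states:
  t0 = rec X. b.a.a.(X + X) + (b.a.X + (a.0 + b.X) + ((0 + 0)\{a} + (a.0)\{b})) has moves --a--▸ t1, --a--▸ t2, --b--▸ t0, --b--▸ t3, --b--▸ t4
  t1 = 0 has moves deadlocked
  t2 = 0\{b} has moves deadlocked
  t3 = a.(rec X. b.a.a.(X + X) + (b.a.X + (a.0 + b.X) + ((0 + 0)\{a} + (a.0)\{b}))) has moves --a--▸ t0
  t4 = a.a.((rec X. b.a.a.(X + X) + (b.a.X + (a.0 + b.X) + ((0 + 0)\{a} + (a.0)\{b}))) + (rec X. b.a.a.(X + X) + (b.a.X + (a.0 + b.X) + ((0 + 0)\{a} + (a.0)\{b})))) has moves --a--▸ t5
  t5 = a.((rec X. b.a.a.(X + X) + (b.a.X + (a.0 + b.X) + ((0 + 0)\{a} + (a.0)\{b}))) + (rec X. b.a.a.(X + X) + (b.a.X + (a.0 + b.X) + ((0 + 0)\{a} + (a.0)\{b})))) has moves --a--▸ t6
  t6 = (rec X. b.a.a.(X + X) + (b.a.X + (a.0 + b.X) + ((0 + 0)\{a} + (a.0)\{b}))) + (rec X. b.a.a.(X + X) + (b.a.X + (a.0 + b.X) + ((0 + 0)\{a} + (a.0)\{b}))) has moves --a--▸ t1, --a--▸ t2, --b--▸ t0, --b--▸ t3, --b--▸ t4
Partition-refinement fixed point:
  B0 = {s0, s6}
  B1 = {s1, s2, t1, t2}
  B2 = {s4}
  B3 = {s3, s5}
  B4 = {t0, t6}
  B5 = {t4}
  B6 = {t3, t5}
s0 ∈ B0, t0 ∈ B4 → different blocks

not bisimilar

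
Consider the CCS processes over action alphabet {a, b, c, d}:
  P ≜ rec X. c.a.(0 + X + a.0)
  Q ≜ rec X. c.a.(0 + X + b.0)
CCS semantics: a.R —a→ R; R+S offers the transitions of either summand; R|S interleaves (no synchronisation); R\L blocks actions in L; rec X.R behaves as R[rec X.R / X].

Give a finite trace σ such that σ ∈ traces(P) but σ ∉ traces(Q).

P's transition system — 4 states:
  p0 = rec X. c.a.(0 + X + a.0) ⊢ =c=> p1
  p1 = a.(0 + (rec X. c.a.(0 + X + a.0)) + a.0) ⊢ =a=> p2
  p2 = 0 + (rec X. c.a.(0 + X + a.0)) + a.0 ⊢ =a=> p3, =c=> p1
  p3 = 0 ⊢ stopped
Q's transition system — 4 states:
  q0 = rec X. c.a.(0 + X + b.0) ⊢ =c=> q1
  q1 = a.(0 + (rec X. c.a.(0 + X + b.0)) + b.0) ⊢ =a=> q2
  q2 = 0 + (rec X. c.a.(0 + X + b.0)) + b.0 ⊢ =b=> q3, =c=> q1
  q3 = 0 ⊢ stopped
Run σ = ⟨caa⟩ on P: start {p0}
  after c @ step 1: {p1}
  after a @ step 2: {p2}
  after a @ step 3: {p3}
  P completes σ.
Run σ = ⟨caa⟩ on Q: start {q0}
  after c @ step 1: {q1}
  after a @ step 2: {q2}
  after a @ step 3: ∅  — Q cannot continue

caa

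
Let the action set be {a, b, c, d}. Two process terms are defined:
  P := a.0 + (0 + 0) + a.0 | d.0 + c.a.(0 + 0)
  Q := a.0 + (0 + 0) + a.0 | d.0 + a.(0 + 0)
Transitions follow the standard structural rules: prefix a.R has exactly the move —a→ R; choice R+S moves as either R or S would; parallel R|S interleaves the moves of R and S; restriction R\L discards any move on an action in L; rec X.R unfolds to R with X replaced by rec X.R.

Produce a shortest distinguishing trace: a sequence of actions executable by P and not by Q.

c

P's transition system — 7 states:
  p0 = a.0 + (0 + 0) + a.0 | d.0 + c.a.(0 + 0) has moves —a→ p1, —a→ p2, —c→ p3, —d→ p4
  p1 = 0 has moves ∅
  p2 = 0 | d.0 has moves —d→ p5
  p3 = a.(0 + 0) has moves —a→ p6
  p4 = a.0 | 0 has moves —a→ p5
  p5 = 0 | 0 has moves ∅
  p6 = 0 + 0 has moves ∅
Q's transition system — 6 states:
  q0 = a.0 + (0 + 0) + a.0 | d.0 + a.(0 + 0) has moves —a→ q1, —a→ q2, —a→ q3, —d→ q4
  q1 = 0 has moves ∅
  q2 = 0 + 0 has moves ∅
  q3 = 0 | d.0 has moves —d→ q5
  q4 = a.0 | 0 has moves —a→ q5
  q5 = 0 | 0 has moves ∅
Trace ⟨c⟩ through P, begin at {p0}:
  after c @ step 1: {p3}
  ✓ P
Trace ⟨c⟩ through Q, begin at {q0}:
  after c @ step 1: no successor for Q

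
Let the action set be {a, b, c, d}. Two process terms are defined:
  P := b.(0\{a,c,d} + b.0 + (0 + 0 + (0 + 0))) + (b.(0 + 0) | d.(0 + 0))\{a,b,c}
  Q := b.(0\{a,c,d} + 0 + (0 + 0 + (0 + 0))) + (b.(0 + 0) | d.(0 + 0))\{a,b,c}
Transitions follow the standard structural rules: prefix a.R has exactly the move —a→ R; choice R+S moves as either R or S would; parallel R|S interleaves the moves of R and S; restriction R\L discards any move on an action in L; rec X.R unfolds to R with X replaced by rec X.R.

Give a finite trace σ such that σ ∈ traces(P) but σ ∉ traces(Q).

bb

P's transition system — 4 states:
  m0 = b.(0\{a,c,d} + b.0 + (0 + 0 + (0 + 0))) + (b.(0 + 0) | d.(0 + 0))\{a,b,c} | ··b··> m1, ··d··> m2
  m1 = 0\{a,c,d} + b.0 + (0 + 0 + (0 + 0)) | ··b··> m3
  m2 = (b.(0 + 0) | (0 + 0))\{a,b,c} | ·
  m3 = 0 | ·
Q's transition system — 3 states:
  n0 = b.(0\{a,c,d} + 0 + (0 + 0 + (0 + 0))) + (b.(0 + 0) | d.(0 + 0))\{a,b,c} | ··b··> n1, ··d··> n2
  n1 = 0\{a,c,d} + 0 + (0 + 0 + (0 + 0)) | ·
  n2 = (b.(0 + 0) | (0 + 0))\{a,b,c} | ·
Run σ = ⟨bb⟩ on P: start {m0}
  after b @ step 1: {m1}
  after b @ step 2: {m3}
  ✓ P
Run σ = ⟨bb⟩ on Q: start {n0}
  after b @ step 1: {n1}
  after b @ step 2: ∅  — Q cannot continue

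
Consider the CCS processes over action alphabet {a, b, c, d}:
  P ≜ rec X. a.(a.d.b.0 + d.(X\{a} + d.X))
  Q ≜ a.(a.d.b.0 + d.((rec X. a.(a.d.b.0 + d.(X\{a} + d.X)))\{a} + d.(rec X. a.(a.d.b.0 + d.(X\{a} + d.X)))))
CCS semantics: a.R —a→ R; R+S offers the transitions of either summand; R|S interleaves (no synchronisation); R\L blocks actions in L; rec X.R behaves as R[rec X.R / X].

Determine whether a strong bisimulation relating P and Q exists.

P ~ Q

Reachable graph of P (6 states):
  p0 = rec X. a.(a.d.b.0 + d.(X\{a} + d.X)) ⊢ —a→ p1
  p1 = a.d.b.0 + d.((rec X. a.(a.d.b.0 + d.(X\{a} + d.X)))\{a} + d.(rec X. a.(a.d.b.0 + d.(X\{a} + d.X)))) ⊢ —a→ p2, —d→ p3
  p2 = d.b.0 ⊢ —d→ p4
  p3 = (rec X. a.(a.d.b.0 + d.(X\{a} + d.X)))\{a} + d.(rec X. a.(a.d.b.0 + d.(X\{a} + d.X))) ⊢ —d→ p0
  p4 = b.0 ⊢ —b→ p5
  p5 = 0 ⊢ ·
Reachable graph of Q (7 states):
  q0 = a.(a.d.b.0 + d.((rec X. a.(a.d.b.0 + d.(X\{a} + d.X)))\{a} + d.(rec X. a.(a.d.b.0 + d.(X\{a} + d.X))))) ⊢ —a→ q1
  q1 = a.d.b.0 + d.((rec X. a.(a.d.b.0 + d.(X\{a} + d.X)))\{a} + d.(rec X. a.(a.d.b.0 + d.(X\{a} + d.X)))) ⊢ —a→ q2, —d→ q3
  q2 = d.b.0 ⊢ —d→ q4
  q3 = (rec X. a.(a.d.b.0 + d.(X\{a} + d.X)))\{a} + d.(rec X. a.(a.d.b.0 + d.(X\{a} + d.X))) ⊢ —d→ q5
  q4 = b.0 ⊢ —b→ q6
  q5 = rec X. a.(a.d.b.0 + d.(X\{a} + d.X)) ⊢ —a→ q1
  q6 = 0 ⊢ ·
Bisimilarity quotient blocks:
  B0 = {p0, q0, q5}
  B1 = {p1, q1}
  B2 = {p2, q2}
  B3 = {p4, q4}
  B4 = {p5, q6}
  B5 = {p3, q3}
p0 ∈ B0, q0 ∈ B0 → same block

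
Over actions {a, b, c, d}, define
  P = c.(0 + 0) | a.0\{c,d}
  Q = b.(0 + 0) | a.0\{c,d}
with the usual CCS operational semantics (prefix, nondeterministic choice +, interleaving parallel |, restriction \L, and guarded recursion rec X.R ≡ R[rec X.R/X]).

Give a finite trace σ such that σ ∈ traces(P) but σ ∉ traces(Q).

c

Reachable graph of P (4 states):
  p0 = c.(0 + 0) | a.0\{c,d} ⊢ =a=> p1, =c=> p2
  p1 = c.(0 + 0) | 0\{c,d} ⊢ =c=> p3
  p2 = (0 + 0) | a.0\{c,d} ⊢ =a=> p3
  p3 = (0 + 0) | 0\{c,d} ⊢ deadlocked
Reachable graph of Q (4 states):
  q0 = b.(0 + 0) | a.0\{c,d} ⊢ =a=> q1, =b=> q2
  q1 = b.(0 + 0) | 0\{c,d} ⊢ =b=> q3
  q2 = (0 + 0) | a.0\{c,d} ⊢ =a=> q3
  q3 = (0 + 0) | 0\{c,d} ⊢ deadlocked
Trace ⟨c⟩ through P, begin at {p0}:
  [1] c ⇒ {p2}
  — P admits the full trace.
Trace ⟨c⟩ through Q, begin at {q0}:
  [1] c ⇒ ∅  — Q cannot continue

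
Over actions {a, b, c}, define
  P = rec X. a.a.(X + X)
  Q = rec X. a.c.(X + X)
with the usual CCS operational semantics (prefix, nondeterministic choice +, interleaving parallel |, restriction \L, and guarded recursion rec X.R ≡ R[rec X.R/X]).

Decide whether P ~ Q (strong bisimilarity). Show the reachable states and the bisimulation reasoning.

LTS(P): 3 reachable states
  m0 = rec X. a.a.(X + X) :: -a-> m1
  m1 = a.((rec X. a.a.(X + X)) + (rec X. a.a.(X + X))) :: -a-> m2
  m2 = (rec X. a.a.(X + X)) + (rec X. a.a.(X + X)) :: -a-> m1
LTS(Q): 3 reachable states
  n0 = rec X. a.c.(X + X) :: -a-> n1
  n1 = c.((rec X. a.c.(X + X)) + (rec X. a.c.(X + X))) :: -c-> n2
  n2 = (rec X. a.c.(X + X)) + (rec X. a.c.(X + X)) :: -a-> n1
Partition-refinement fixed point:
  B0 = {m0, m1, m2}
  B1 = {n0, n2}
  B2 = {n1}
m0 ∈ B0, n0 ∈ B1 → different blocks

P ≁ Q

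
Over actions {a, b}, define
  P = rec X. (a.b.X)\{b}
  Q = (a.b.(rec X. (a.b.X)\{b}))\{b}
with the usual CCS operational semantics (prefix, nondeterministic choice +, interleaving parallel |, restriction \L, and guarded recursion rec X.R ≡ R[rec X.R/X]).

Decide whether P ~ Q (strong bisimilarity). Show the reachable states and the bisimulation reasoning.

Reachable graph of P (2 states):
  p0 = rec X. (a.b.X)\{b} | --a--▸ p1
  p1 = (b.(rec X. (a.b.X)\{b}))\{b} | stopped
Reachable graph of Q (2 states):
  q0 = (a.b.(rec X. (a.b.X)\{b}))\{b} | --a--▸ q1
  q1 = (b.(rec X. (a.b.X)\{b}))\{b} | stopped
Coarsest stable partition (strong bisimilarity classes):
  B0 = {p0, q0}
  B1 = {p1, q1}
p0 ∈ B0, q0 ∈ B0 → same block

YES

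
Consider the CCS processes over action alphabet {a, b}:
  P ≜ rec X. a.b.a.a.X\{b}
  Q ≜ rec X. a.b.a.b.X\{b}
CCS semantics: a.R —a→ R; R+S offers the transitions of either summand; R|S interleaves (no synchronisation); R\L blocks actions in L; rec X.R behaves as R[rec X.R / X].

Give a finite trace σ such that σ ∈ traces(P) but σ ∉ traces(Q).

P's transition system — 6 states:
  s0 = rec X. a.b.a.a.X\{b} ⊢ =a=> s1
  s1 = b.a.a.(rec X. a.b.a.a.X\{b})\{b} ⊢ =b=> s2
  s2 = a.a.(rec X. a.b.a.a.X\{b})\{b} ⊢ =a=> s3
  s3 = a.(rec X. a.b.a.a.X\{b})\{b} ⊢ =a=> s4
  s4 = (rec X. a.b.a.a.X\{b})\{b} ⊢ =a=> s5
  s5 = (b.a.a.(rec X. a.b.a.a.X\{b})\{b})\{b} ⊢ ·
Q's transition system — 6 states:
  t0 = rec X. a.b.a.b.X\{b} ⊢ =a=> t1
  t1 = b.a.b.(rec X. a.b.a.b.X\{b})\{b} ⊢ =b=> t2
  t2 = a.b.(rec X. a.b.a.b.X\{b})\{b} ⊢ =a=> t3
  t3 = b.(rec X. a.b.a.b.X\{b})\{b} ⊢ =b=> t4
  t4 = (rec X. a.b.a.b.X\{b})\{b} ⊢ =a=> t5
  t5 = (b.a.b.(rec X. a.b.a.b.X\{b})\{b})\{b} ⊢ ·
Trace ⟨abaa⟩ through P, begin at {s0}:
  step 1 (a): {s1}
  step 2 (b): {s2}
  step 3 (a): {s3}
  step 4 (a): {s4}
  P completes σ.
Trace ⟨abaa⟩ through Q, begin at {t0}:
  step 1 (a): {t1}
  step 2 (b): {t2}
  step 3 (a): {t3}
  step 4 (a): ∅ (Q stuck)

abaa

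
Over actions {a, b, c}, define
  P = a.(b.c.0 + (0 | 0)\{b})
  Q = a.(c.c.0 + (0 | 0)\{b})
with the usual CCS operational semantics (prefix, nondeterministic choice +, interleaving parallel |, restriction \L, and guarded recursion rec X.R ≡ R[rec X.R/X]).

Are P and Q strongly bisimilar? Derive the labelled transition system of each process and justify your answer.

NO

P's transition system — 4 states:
  s0 = a.(b.c.0 + (0 | 0)\{b}) :: -a-> s1
  s1 = b.c.0 + (0 | 0)\{b} :: -b-> s2
  s2 = c.0 :: -c-> s3
  s3 = 0 :: ·
Q's transition system — 4 states:
  t0 = a.(c.c.0 + (0 | 0)\{b}) :: -a-> t1
  t1 = c.c.0 + (0 | 0)\{b} :: -c-> t2
  t2 = c.0 :: -c-> t3
  t3 = 0 :: ·
Partition-refinement fixed point:
  B0 = {s0}
  B1 = {s1}
  B2 = {s2, t2}
  B3 = {s3, t3}
  B4 = {t0}
  B5 = {t1}
s0 ∈ B0, t0 ∈ B4 → different blocks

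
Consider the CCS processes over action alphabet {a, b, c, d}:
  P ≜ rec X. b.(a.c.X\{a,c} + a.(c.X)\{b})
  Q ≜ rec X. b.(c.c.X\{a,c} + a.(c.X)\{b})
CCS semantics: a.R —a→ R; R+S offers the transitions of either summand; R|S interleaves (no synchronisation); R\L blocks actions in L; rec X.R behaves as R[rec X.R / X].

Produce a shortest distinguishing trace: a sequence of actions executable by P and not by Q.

bacb

Reachable graph of P (7 states):
  m0 = rec X. b.(a.c.X\{a,c} + a.(c.X)\{b}) → =b=> m1
  m1 = a.c.(rec X. b.(a.c.X\{a,c} + a.(c.X)\{b}))\{a,c} + a.(c.(rec X. b.(a.c.X\{a,c} + a.(c.X)\{b})))\{b} → =a=> m2, =a=> m3
  m2 = (c.(rec X. b.(a.c.X\{a,c} + a.(c.X)\{b})))\{b} → =c=> m4
  m3 = c.(rec X. b.(a.c.X\{a,c} + a.(c.X)\{b}))\{a,c} → =c=> m5
  m4 = (rec X. b.(a.c.X\{a,c} + a.(c.X)\{b}))\{b} → ∅
  m5 = (rec X. b.(a.c.X\{a,c} + a.(c.X)\{b}))\{a,c} → =b=> m6
  m6 = (a.c.(rec X. b.(a.c.X\{a,c} + a.(c.X)\{b}))\{a,c} + a.(c.(rec X. b.(a.c.X\{a,c} + a.(c.X)\{b})))\{b})\{a,c} → ∅
Reachable graph of Q (7 states):
  n0 = rec X. b.(c.c.X\{a,c} + a.(c.X)\{b}) → =b=> n1
  n1 = c.c.(rec X. b.(c.c.X\{a,c} + a.(c.X)\{b}))\{a,c} + a.(c.(rec X. b.(c.c.X\{a,c} + a.(c.X)\{b})))\{b} → =a=> n2, =c=> n3
  n2 = (c.(rec X. b.(c.c.X\{a,c} + a.(c.X)\{b})))\{b} → =c=> n4
  n3 = c.(rec X. b.(c.c.X\{a,c} + a.(c.X)\{b}))\{a,c} → =c=> n5
  n4 = (rec X. b.(c.c.X\{a,c} + a.(c.X)\{b}))\{b} → ∅
  n5 = (rec X. b.(c.c.X\{a,c} + a.(c.X)\{b}))\{a,c} → =b=> n6
  n6 = (c.c.(rec X. b.(c.c.X\{a,c} + a.(c.X)\{b}))\{a,c} + a.(c.(rec X. b.(c.c.X\{a,c} + a.(c.X)\{b})))\{b})\{a,c} → ∅
Trace ⟨bacb⟩ through P, begin at {m0}:
  after b @ step 1: {m1}
  after a @ step 2: {m2, m3}
  after c @ step 3: {m4, m5}
  after b @ step 4: {m6}
  — P admits the full trace.
Trace ⟨bacb⟩ through Q, begin at {n0}:
  after b @ step 1: {n1}
  after a @ step 2: {n2}
  after c @ step 3: {n4}
  after b @ step 4: ∅ (Q stuck)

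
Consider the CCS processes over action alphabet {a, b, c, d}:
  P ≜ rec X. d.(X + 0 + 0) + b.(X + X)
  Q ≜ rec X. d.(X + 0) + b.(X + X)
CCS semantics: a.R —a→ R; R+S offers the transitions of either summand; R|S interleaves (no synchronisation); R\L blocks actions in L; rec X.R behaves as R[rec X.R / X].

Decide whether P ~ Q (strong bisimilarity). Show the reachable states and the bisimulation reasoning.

Reachable graph of P (3 states):
  u0 = rec X. d.(X + 0 + 0) + b.(X + X) :: =b=> u1, =d=> u2
  u1 = (rec X. d.(X + 0 + 0) + b.(X + X)) + (rec X. d.(X + 0 + 0) + b.(X + X)) :: =b=> u1, =d=> u2
  u2 = (rec X. d.(X + 0 + 0) + b.(X + X)) + 0 + 0 :: =b=> u1, =d=> u2
Reachable graph of Q (3 states):
  v0 = rec X. d.(X + 0) + b.(X + X) :: =b=> v1, =d=> v2
  v1 = (rec X. d.(X + 0) + b.(X + X)) + (rec X. d.(X + 0) + b.(X + X)) :: =b=> v1, =d=> v2
  v2 = (rec X. d.(X + 0) + b.(X + X)) + 0 :: =b=> v1, =d=> v2
Coarsest stable partition (strong bisimilarity classes):
  B0 = {u0, u1, u2, v0, v1, v2}
u0 ∈ B0, v0 ∈ B0 → same block

bisimilar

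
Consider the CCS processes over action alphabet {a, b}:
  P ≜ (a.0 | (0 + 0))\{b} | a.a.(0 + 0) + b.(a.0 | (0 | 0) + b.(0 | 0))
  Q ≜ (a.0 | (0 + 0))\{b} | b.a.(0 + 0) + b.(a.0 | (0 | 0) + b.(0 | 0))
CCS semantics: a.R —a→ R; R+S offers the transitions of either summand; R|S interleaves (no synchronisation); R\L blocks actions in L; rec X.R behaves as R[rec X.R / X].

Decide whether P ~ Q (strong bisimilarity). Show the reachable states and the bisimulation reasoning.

not bisimilar

Reachable graph of P (9 states):
  s0 = (a.0 | (0 + 0))\{b} | a.a.(0 + 0) + b.(a.0 | (0 | 0) + b.(0 | 0)) | —a→ s1, —a→ s2, —b→ s3
  s1 = (0 | (0 + 0))\{b} | a.a.(0 + 0) | —a→ s4
  s2 = (a.0 | (0 + 0))\{b} | a.(0 + 0) | —a→ s4, —a→ s5
  s3 = a.0 | (0 | 0) + b.(0 | 0) | —a→ s6, —b→ s7
  s4 = (0 | (0 + 0))\{b} | a.(0 + 0) | —a→ s8
  s5 = (a.0 | (0 + 0))\{b} | (0 + 0) | —a→ s8
  s6 = 0 | (0 | 0) | deadlocked
  s7 = 0 | 0 | deadlocked
  s8 = (0 | (0 + 0))\{b} | (0 + 0) | deadlocked
Reachable graph of Q (9 states):
  t0 = (a.0 | (0 + 0))\{b} | b.a.(0 + 0) + b.(a.0 | (0 | 0) + b.(0 | 0)) | —a→ t1, —b→ t2, —b→ t3
  t1 = (0 | (0 + 0))\{b} | b.a.(0 + 0) | —b→ t4
  t2 = (a.0 | (0 + 0))\{b} | a.(0 + 0) | —a→ t4, —a→ t5
  t3 = a.0 | (0 | 0) + b.(0 | 0) | —a→ t6, —b→ t7
  t4 = (0 | (0 + 0))\{b} | a.(0 + 0) | —a→ t8
  t5 = (a.0 | (0 + 0))\{b} | (0 + 0) | —a→ t8
  t6 = 0 | (0 | 0) | deadlocked
  t7 = 0 | 0 | deadlocked
  t8 = (0 | (0 + 0))\{b} | (0 + 0) | deadlocked
Bisimilarity quotient blocks:
  B0 = {s0}
  B1 = {s3, t3}
  B2 = {s6, s7, s8, t6, t7, t8}
  B3 = {s1, s2, t2}
  B4 = {s4, s5, t4, t5}
  B5 = {t0}
  B6 = {t1}
s0 ∈ B0, t0 ∈ B5 → different blocks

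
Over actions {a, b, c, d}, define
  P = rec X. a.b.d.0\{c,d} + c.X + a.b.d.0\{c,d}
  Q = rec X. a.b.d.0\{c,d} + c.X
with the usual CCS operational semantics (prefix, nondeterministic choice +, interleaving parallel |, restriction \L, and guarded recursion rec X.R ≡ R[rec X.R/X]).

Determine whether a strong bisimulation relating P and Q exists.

P ~ Q

Reachable graph of P (4 states):
  u0 = rec X. a.b.d.0\{c,d} + c.X + a.b.d.0\{c,d} → —a→ u1, —c→ u0
  u1 = b.d.0\{c,d} → —b→ u2
  u2 = d.0\{c,d} → —d→ u3
  u3 = 0\{c,d} → (no moves)
Reachable graph of Q (4 states):
  v0 = rec X. a.b.d.0\{c,d} + c.X → —a→ v1, —c→ v0
  v1 = b.d.0\{c,d} → —b→ v2
  v2 = d.0\{c,d} → —d→ v3
  v3 = 0\{c,d} → (no moves)
Coarsest stable partition (strong bisimilarity classes):
  B0 = {u0, v0}
  B1 = {u1, v1}
  B2 = {u2, v2}
  B3 = {u3, v3}
u0 ∈ B0, v0 ∈ B0 → same block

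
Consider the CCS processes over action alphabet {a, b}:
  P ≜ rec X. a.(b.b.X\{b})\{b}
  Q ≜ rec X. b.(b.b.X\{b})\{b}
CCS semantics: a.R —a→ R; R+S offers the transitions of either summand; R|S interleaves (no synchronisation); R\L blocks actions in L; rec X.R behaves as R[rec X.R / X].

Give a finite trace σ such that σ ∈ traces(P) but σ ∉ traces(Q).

a

P's transition system — 2 states:
  s0 = rec X. a.(b.b.X\{b})\{b} ⊢ ··a··> s1
  s1 = (b.b.(rec X. a.(b.b.X\{b})\{b})\{b})\{b} ⊢ stopped
Q's transition system — 2 states:
  t0 = rec X. b.(b.b.X\{b})\{b} ⊢ ··b··> t1
  t1 = (b.b.(rec X. b.(b.b.X\{b})\{b})\{b})\{b} ⊢ stopped
Executing a from P (initial set {s0}):
  after a @ step 1: {s1}
  P completes σ.
Executing a from Q (initial set {t0}):
  after a @ step 1: ∅ (Q stuck)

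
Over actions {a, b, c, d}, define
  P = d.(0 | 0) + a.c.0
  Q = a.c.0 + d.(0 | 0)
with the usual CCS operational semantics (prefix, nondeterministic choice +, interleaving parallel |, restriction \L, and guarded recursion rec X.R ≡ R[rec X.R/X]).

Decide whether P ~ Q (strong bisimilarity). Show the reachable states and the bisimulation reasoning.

LTS(P): 4 reachable states
  s0 = d.(0 | 0) + a.c.0 has moves -a-> s1, -d-> s2
  s1 = c.0 has moves -c-> s3
  s2 = 0 | 0 has moves stopped
  s3 = 0 has moves stopped
LTS(Q): 4 reachable states
  t0 = a.c.0 + d.(0 | 0) has moves -a-> t1, -d-> t2
  t1 = c.0 has moves -c-> t3
  t2 = 0 | 0 has moves stopped
  t3 = 0 has moves stopped
Coarsest stable partition (strong bisimilarity classes):
  B0 = {s0, t0}
  B1 = {s2, s3, t2, t3}
  B2 = {s1, t1}
s0 ∈ B0, t0 ∈ B0 → same block

YES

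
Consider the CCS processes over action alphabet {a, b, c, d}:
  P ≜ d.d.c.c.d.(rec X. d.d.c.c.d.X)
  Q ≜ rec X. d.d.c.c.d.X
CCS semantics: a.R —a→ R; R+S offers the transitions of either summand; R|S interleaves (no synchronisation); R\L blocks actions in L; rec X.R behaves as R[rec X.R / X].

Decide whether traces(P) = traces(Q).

Reachable graph of P (6 states):
  u0 = d.d.c.c.d.(rec X. d.d.c.c.d.X) ⊢ -d-> u1
  u1 = d.c.c.d.(rec X. d.d.c.c.d.X) ⊢ -d-> u2
  u2 = c.c.d.(rec X. d.d.c.c.d.X) ⊢ -c-> u3
  u3 = c.d.(rec X. d.d.c.c.d.X) ⊢ -c-> u4
  u4 = d.(rec X. d.d.c.c.d.X) ⊢ -d-> u5
  u5 = rec X. d.d.c.c.d.X ⊢ -d-> u1
Reachable graph of Q (5 states):
  v0 = rec X. d.d.c.c.d.X ⊢ -d-> v1
  v1 = d.c.c.d.(rec X. d.d.c.c.d.X) ⊢ -d-> v2
  v2 = c.c.d.(rec X. d.d.c.c.d.X) ⊢ -c-> v3
  v3 = c.d.(rec X. d.d.c.c.d.X) ⊢ -c-> v4
  v4 = d.(rec X. d.d.c.c.d.X) ⊢ -d-> v0
Partition-refinement fixed point:
  B0 = {u0, u5, v0}
  B1 = {u1, v1}
  B2 = {u2, v2}
  B3 = {u3, v3}
  B4 = {u4, v4}
u0 ∈ B0, v0 ∈ B0 → same block
Bisimilar ⇒ trace-equivalent.

traces(P) = traces(Q)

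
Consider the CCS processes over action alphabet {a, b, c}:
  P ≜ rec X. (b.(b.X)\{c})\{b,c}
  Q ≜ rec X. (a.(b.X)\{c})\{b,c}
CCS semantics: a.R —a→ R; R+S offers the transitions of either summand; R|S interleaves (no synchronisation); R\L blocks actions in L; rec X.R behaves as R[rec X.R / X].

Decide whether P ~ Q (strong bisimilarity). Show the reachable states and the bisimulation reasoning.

LTS(P): 1 reachable states
  m0 = rec X. (b.(b.X)\{c})\{b,c} :: ∅
LTS(Q): 2 reachable states
  n0 = rec X. (a.(b.X)\{c})\{b,c} :: ··a··> n1
  n1 = (b.(rec X. (a.(b.X)\{c})\{b,c}))\{c}\{b,c} :: ∅
Coarsest stable partition (strong bisimilarity classes):
  B0 = {m0, n1}
  B1 = {n0}
m0 ∈ B0, n0 ∈ B1 → different blocks

not bisimilar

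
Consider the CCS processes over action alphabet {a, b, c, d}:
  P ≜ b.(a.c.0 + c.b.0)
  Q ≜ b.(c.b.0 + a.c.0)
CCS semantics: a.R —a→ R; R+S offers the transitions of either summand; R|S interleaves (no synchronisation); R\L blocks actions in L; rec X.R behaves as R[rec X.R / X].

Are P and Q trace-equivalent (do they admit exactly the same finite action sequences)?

LTS(P): 5 reachable states
  m0 = b.(a.c.0 + c.b.0) → -b-> m1
  m1 = a.c.0 + c.b.0 → -a-> m2, -c-> m3
  m2 = c.0 → -c-> m4
  m3 = b.0 → -b-> m4
  m4 = 0 → ∅
LTS(Q): 5 reachable states
  n0 = b.(c.b.0 + a.c.0) → -b-> n1
  n1 = c.b.0 + a.c.0 → -a-> n2, -c-> n3
  n2 = c.0 → -c-> n4
  n3 = b.0 → -b-> n4
  n4 = 0 → ∅
Bisimilarity quotient blocks:
  B0 = {m0, n0}
  B1 = {m1, n1}
  B2 = {m2, n2}
  B3 = {m4, n4}
  B4 = {m3, n3}
m0 ∈ B0, n0 ∈ B0 → same block
Bisimilar ⇒ trace-equivalent.

traces(P) = traces(Q)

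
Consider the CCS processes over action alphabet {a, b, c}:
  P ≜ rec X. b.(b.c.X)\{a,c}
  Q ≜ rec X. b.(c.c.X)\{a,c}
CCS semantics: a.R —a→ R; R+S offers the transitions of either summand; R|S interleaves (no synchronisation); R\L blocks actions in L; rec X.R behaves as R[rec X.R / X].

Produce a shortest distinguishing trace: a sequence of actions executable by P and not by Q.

LTS(P): 3 reachable states
  u0 = rec X. b.(b.c.X)\{a,c} has moves --b--▸ u1
  u1 = (b.c.(rec X. b.(b.c.X)\{a,c}))\{a,c} has moves --b--▸ u2
  u2 = (c.(rec X. b.(b.c.X)\{a,c}))\{a,c} has moves (no moves)
LTS(Q): 2 reachable states
  v0 = rec X. b.(c.c.X)\{a,c} has moves --b--▸ v1
  v1 = (c.c.(rec X. b.(c.c.X)\{a,c}))\{a,c} has moves (no moves)
Run σ = ⟨bb⟩ on P: start {u0}
  step 1 (b): {u1}
  step 2 (b): {u2}
  P completes σ.
Run σ = ⟨bb⟩ on Q: start {v0}
  step 1 (b): {v1}
  step 2 (b): ∅  — Q cannot continue

bb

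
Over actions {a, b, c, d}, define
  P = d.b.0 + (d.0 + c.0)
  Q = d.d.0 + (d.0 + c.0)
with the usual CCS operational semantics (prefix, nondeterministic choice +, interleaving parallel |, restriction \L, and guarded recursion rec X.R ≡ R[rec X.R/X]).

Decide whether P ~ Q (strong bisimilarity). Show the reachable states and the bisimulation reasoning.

NO

LTS(P): 3 reachable states
  p0 = d.b.0 + (d.0 + c.0) → —c→ p1, —d→ p1, —d→ p2
  p1 = 0 → deadlocked
  p2 = b.0 → —b→ p1
LTS(Q): 3 reachable states
  q0 = d.d.0 + (d.0 + c.0) → —c→ q1, —d→ q1, —d→ q2
  q1 = 0 → deadlocked
  q2 = d.0 → —d→ q1
Bisimilarity quotient blocks:
  B0 = {p0}
  B1 = {p1, q1}
  B2 = {p2}
  B3 = {q0}
  B4 = {q2}
p0 ∈ B0, q0 ∈ B3 → different blocks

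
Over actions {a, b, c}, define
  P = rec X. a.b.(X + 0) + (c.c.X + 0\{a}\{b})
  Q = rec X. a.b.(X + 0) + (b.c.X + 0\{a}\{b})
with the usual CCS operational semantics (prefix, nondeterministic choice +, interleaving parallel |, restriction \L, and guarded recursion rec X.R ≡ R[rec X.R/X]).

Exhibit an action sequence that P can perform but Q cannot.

c

Reachable graph of P (4 states):
  m0 = rec X. a.b.(X + 0) + (c.c.X + 0\{a}\{b}) has moves =a=> m1, =c=> m2
  m1 = b.((rec X. a.b.(X + 0) + (c.c.X + 0\{a}\{b})) + 0) has moves =b=> m3
  m2 = c.(rec X. a.b.(X + 0) + (c.c.X + 0\{a}\{b})) has moves =c=> m0
  m3 = (rec X. a.b.(X + 0) + (c.c.X + 0\{a}\{b})) + 0 has moves =a=> m1, =c=> m2
Reachable graph of Q (4 states):
  n0 = rec X. a.b.(X + 0) + (b.c.X + 0\{a}\{b}) has moves =a=> n1, =b=> n2
  n1 = b.((rec X. a.b.(X + 0) + (b.c.X + 0\{a}\{b})) + 0) has moves =b=> n3
  n2 = c.(rec X. a.b.(X + 0) + (b.c.X + 0\{a}\{b})) has moves =c=> n0
  n3 = (rec X. a.b.(X + 0) + (b.c.X + 0\{a}\{b})) + 0 has moves =a=> n1, =b=> n2
Executing c from P (initial set {m0}):
  after c @ step 1: {m2}
  P completes σ.
Executing c from Q (initial set {n0}):
  after c @ step 1: ∅  — Q cannot continue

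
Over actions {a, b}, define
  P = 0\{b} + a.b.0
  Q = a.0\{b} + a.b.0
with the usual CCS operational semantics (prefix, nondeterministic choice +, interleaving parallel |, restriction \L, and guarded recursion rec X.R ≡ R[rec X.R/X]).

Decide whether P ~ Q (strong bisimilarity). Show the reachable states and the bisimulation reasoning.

not bisimilar

P's transition system — 3 states:
  m0 = 0\{b} + a.b.0 has moves -a-> m1
  m1 = b.0 has moves -b-> m2
  m2 = 0 has moves ·
Q's transition system — 4 states:
  n0 = a.0\{b} + a.b.0 has moves -a-> n1, -a-> n2
  n1 = 0\{b} has moves ·
  n2 = b.0 has moves -b-> n3
  n3 = 0 has moves ·
Partition-refinement fixed point:
  B0 = {m0}
  B1 = {m1, n2}
  B2 = {m2, n1, n3}
  B3 = {n0}
m0 ∈ B0, n0 ∈ B3 → different blocks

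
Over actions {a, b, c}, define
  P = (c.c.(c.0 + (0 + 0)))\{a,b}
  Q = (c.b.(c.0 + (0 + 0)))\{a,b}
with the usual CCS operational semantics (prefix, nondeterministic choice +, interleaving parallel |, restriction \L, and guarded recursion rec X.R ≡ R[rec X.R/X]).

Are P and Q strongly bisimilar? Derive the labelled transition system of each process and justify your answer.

P's transition system — 4 states:
  u0 = (c.c.(c.0 + (0 + 0)))\{a,b} has moves —c→ u1
  u1 = (c.(c.0 + (0 + 0)))\{a,b} has moves —c→ u2
  u2 = (c.0 + (0 + 0))\{a,b} has moves —c→ u3
  u3 = 0\{a,b} has moves ·
Q's transition system — 2 states:
  v0 = (c.b.(c.0 + (0 + 0)))\{a,b} has moves —c→ v1
  v1 = (b.(c.0 + (0 + 0)))\{a,b} has moves ·
Coarsest stable partition (strong bisimilarity classes):
  B0 = {u0}
  B1 = {u1}
  B2 = {u2, v0}
  B3 = {u3, v1}
u0 ∈ B0, v0 ∈ B2 → different blocks

not bisimilar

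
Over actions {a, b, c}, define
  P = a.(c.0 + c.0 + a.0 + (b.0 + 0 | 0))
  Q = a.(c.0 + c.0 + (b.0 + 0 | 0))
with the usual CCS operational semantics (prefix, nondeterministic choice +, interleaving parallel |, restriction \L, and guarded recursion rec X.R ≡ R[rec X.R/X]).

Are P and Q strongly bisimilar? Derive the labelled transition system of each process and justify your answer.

NO

LTS(P): 3 reachable states
  m0 = a.(c.0 + c.0 + a.0 + (b.0 + 0 | 0)) :: =a=> m1
  m1 = c.0 + c.0 + a.0 + (b.0 + 0 | 0) :: =a=> m2, =b=> m2, =c=> m2
  m2 = 0 :: ∅
LTS(Q): 3 reachable states
  n0 = a.(c.0 + c.0 + (b.0 + 0 | 0)) :: =a=> n1
  n1 = c.0 + c.0 + (b.0 + 0 | 0) :: =b=> n2, =c=> n2
  n2 = 0 :: ∅
Coarsest stable partition (strong bisimilarity classes):
  B0 = {m0}
  B1 = {m1}
  B2 = {m2, n2}
  B3 = {n0}
  B4 = {n1}
m0 ∈ B0, n0 ∈ B3 → different blocks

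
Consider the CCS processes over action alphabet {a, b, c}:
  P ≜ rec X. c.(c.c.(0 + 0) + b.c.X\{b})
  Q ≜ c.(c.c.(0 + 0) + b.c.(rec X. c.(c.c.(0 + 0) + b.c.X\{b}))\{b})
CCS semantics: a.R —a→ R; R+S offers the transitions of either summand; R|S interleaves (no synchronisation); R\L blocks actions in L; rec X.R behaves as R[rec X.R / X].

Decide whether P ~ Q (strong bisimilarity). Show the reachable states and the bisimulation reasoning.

bisimilar

Reachable graph of P (9 states):
  s0 = rec X. c.(c.c.(0 + 0) + b.c.X\{b}) → =c=> s1
  s1 = c.c.(0 + 0) + b.c.(rec X. c.(c.c.(0 + 0) + b.c.X\{b}))\{b} → =b=> s2, =c=> s3
  s2 = c.(rec X. c.(c.c.(0 + 0) + b.c.X\{b}))\{b} → =c=> s4
  s3 = c.(0 + 0) → =c=> s5
  s4 = (rec X. c.(c.c.(0 + 0) + b.c.X\{b}))\{b} → =c=> s6
  s5 = 0 + 0 → ∅
  s6 = (c.c.(0 + 0) + b.c.(rec X. c.(c.c.(0 + 0) + b.c.X\{b}))\{b})\{b} → =c=> s7
  s7 = (c.(0 + 0))\{b} → =c=> s8
  s8 = (0 + 0)\{b} → ∅
Reachable graph of Q (9 states):
  t0 = c.(c.c.(0 + 0) + b.c.(rec X. c.(c.c.(0 + 0) + b.c.X\{b}))\{b}) → =c=> t1
  t1 = c.c.(0 + 0) + b.c.(rec X. c.(c.c.(0 + 0) + b.c.X\{b}))\{b} → =b=> t2, =c=> t3
  t2 = c.(rec X. c.(c.c.(0 + 0) + b.c.X\{b}))\{b} → =c=> t4
  t3 = c.(0 + 0) → =c=> t5
  t4 = (rec X. c.(c.c.(0 + 0) + b.c.X\{b}))\{b} → =c=> t6
  t5 = 0 + 0 → ∅
  t6 = (c.c.(0 + 0) + b.c.(rec X. c.(c.c.(0 + 0) + b.c.X\{b}))\{b})\{b} → =c=> t7
  t7 = (c.(0 + 0))\{b} → =c=> t8
  t8 = (0 + 0)\{b} → ∅
Coarsest stable partition (strong bisimilarity classes):
  B0 = {s0, t0}
  B1 = {s1, t1}
  B2 = {s2, t2}
  B3 = {s4, t4}
  B4 = {s6, t6}
  B5 = {s3, s7, t3, t7}
  B6 = {s5, s8, t5, t8}
s0 ∈ B0, t0 ∈ B0 → same block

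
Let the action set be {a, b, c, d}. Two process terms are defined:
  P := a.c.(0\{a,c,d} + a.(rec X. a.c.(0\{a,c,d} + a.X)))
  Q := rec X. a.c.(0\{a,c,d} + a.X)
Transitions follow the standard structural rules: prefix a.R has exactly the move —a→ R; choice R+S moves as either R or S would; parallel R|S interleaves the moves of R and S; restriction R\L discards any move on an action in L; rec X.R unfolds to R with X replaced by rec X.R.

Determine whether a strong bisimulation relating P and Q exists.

P's transition system — 4 states:
  p0 = a.c.(0\{a,c,d} + a.(rec X. a.c.(0\{a,c,d} + a.X))) has moves ··a··> p1
  p1 = c.(0\{a,c,d} + a.(rec X. a.c.(0\{a,c,d} + a.X))) has moves ··c··> p2
  p2 = 0\{a,c,d} + a.(rec X. a.c.(0\{a,c,d} + a.X)) has moves ··a··> p3
  p3 = rec X. a.c.(0\{a,c,d} + a.X) has moves ··a··> p1
Q's transition system — 3 states:
  q0 = rec X. a.c.(0\{a,c,d} + a.X) has moves ··a··> q1
  q1 = c.(0\{a,c,d} + a.(rec X. a.c.(0\{a,c,d} + a.X))) has moves ··c··> q2
  q2 = 0\{a,c,d} + a.(rec X. a.c.(0\{a,c,d} + a.X)) has moves ··a··> q0
Bisimilarity quotient blocks:
  B0 = {p0, p3, q0}
  B1 = {p1, q1}
  B2 = {p2, q2}
p0 ∈ B0, q0 ∈ B0 → same block

P ~ Q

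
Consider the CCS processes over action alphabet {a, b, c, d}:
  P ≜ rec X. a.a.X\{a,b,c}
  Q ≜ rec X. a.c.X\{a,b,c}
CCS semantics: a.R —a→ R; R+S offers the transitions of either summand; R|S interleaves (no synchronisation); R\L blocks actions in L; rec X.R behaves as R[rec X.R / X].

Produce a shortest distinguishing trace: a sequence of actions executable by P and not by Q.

aa

LTS(P): 3 reachable states
  p0 = rec X. a.a.X\{a,b,c} has moves -a-> p1
  p1 = a.(rec X. a.a.X\{a,b,c})\{a,b,c} has moves -a-> p2
  p2 = (rec X. a.a.X\{a,b,c})\{a,b,c} has moves ∅
LTS(Q): 3 reachable states
  q0 = rec X. a.c.X\{a,b,c} has moves -a-> q1
  q1 = c.(rec X. a.c.X\{a,b,c})\{a,b,c} has moves -c-> q2
  q2 = (rec X. a.c.X\{a,b,c})\{a,b,c} has moves ∅
Executing aa from P (initial set {p0}):
  after a @ step 1: {p1}
  after a @ step 2: {p2}
  P completes σ.
Executing aa from Q (initial set {q0}):
  after a @ step 1: {q1}
  after a @ step 2: no successor for Q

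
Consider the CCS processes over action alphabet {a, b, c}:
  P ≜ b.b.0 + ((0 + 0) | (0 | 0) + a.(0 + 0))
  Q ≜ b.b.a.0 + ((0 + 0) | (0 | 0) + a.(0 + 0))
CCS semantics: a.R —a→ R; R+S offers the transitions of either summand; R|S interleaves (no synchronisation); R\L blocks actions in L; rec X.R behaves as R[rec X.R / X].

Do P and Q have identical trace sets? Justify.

Reachable graph of P (4 states):
  u0 = b.b.0 + ((0 + 0) | (0 | 0) + a.(0 + 0)) ⊢ -a-> u1, -b-> u2
  u1 = 0 + 0 ⊢ deadlocked
  u2 = b.0 ⊢ -b-> u3
  u3 = 0 ⊢ deadlocked
Reachable graph of Q (5 states):
  v0 = b.b.a.0 + ((0 + 0) | (0 | 0) + a.(0 + 0)) ⊢ -a-> v1, -b-> v2
  v1 = 0 + 0 ⊢ deadlocked
  v2 = b.a.0 ⊢ -b-> v3
  v3 = a.0 ⊢ -a-> v4
  v4 = 0 ⊢ deadlocked
Run σ = ⟨bba⟩ on Q: start {v0}
  after b @ step 1: {v2}
  after b @ step 2: {v3}
  after a @ step 3: {v4}
  — Q admits the full trace.
Run σ = ⟨bba⟩ on P: start {u0}
  after b @ step 1: {u2}
  after b @ step 2: {u3}
  after a @ step 3: ∅  — P cannot continue

trace-distinct — witness ⟨bba⟩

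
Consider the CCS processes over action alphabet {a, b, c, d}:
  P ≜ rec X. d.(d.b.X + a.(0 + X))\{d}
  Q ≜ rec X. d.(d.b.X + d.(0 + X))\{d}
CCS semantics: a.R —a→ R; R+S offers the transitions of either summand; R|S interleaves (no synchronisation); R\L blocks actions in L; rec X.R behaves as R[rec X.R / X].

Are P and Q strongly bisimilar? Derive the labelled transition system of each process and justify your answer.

P ≁ Q

LTS(P): 3 reachable states
  p0 = rec X. d.(d.b.X + a.(0 + X))\{d} has moves —d→ p1
  p1 = (d.b.(rec X. d.(d.b.X + a.(0 + X))\{d}) + a.(0 + (rec X. d.(d.b.X + a.(0 + X))\{d})))\{d} has moves —a→ p2
  p2 = (0 + (rec X. d.(d.b.X + a.(0 + X))\{d}))\{d} has moves ·
LTS(Q): 2 reachable states
  q0 = rec X. d.(d.b.X + d.(0 + X))\{d} has moves —d→ q1
  q1 = (d.b.(rec X. d.(d.b.X + d.(0 + X))\{d}) + d.(0 + (rec X. d.(d.b.X + d.(0 + X))\{d})))\{d} has moves ·
Coarsest stable partition (strong bisimilarity classes):
  B0 = {p0}
  B1 = {p1}
  B2 = {p2, q1}
  B3 = {q0}
p0 ∈ B0, q0 ∈ B3 → different blocks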